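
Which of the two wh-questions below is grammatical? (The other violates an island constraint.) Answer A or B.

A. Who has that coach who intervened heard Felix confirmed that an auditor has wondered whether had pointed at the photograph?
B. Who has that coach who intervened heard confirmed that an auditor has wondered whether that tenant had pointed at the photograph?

In A, the wh-phrase is extracted from inside a wh-island (introduced by "whether"), which blocks movement.
In B, the extraction path crosses only that-complement boundaries, which are transparent.
So B is grammatical.

B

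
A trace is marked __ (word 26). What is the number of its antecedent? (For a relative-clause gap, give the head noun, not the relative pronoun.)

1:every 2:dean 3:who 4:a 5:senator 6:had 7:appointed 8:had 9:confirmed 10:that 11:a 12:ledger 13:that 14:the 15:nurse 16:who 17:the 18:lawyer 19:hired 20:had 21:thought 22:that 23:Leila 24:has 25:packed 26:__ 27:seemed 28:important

12

The gap at 26 is the object of "packed", inside a relative clause.
The relative pronoun is "that" (word 13); it is bound by the head noun immediately before it.
Its filler is the head noun "ledger", at word 12.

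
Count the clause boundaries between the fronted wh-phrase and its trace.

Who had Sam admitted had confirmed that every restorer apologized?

1

"who" is extracted from the subject of "confirmed".
Boundaries crossed, outermost first: [Ø] — 1 in total.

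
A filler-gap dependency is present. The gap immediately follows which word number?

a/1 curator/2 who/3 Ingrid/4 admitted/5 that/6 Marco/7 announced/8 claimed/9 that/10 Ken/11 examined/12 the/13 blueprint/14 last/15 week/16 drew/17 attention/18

The displaced element is "a curator" (word 2).
It is linked across 2 clause boundaries (that → Ø).
It functions as the subject of "claimed", so the gap sits immediately after word 8 ("announced").
Base order: Ingrid admitted that Marco announced that a curator claimed that Ken examined the blueprint last week.

8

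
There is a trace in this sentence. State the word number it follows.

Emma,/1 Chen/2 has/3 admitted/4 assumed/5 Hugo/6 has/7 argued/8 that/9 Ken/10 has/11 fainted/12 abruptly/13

4

The displaced element is "Emma" (word 1).
It is linked across 1 clause boundary (Ø).
It functions as the subject of "assumed", so the gap sits immediately after word 4 ("admitted").
Base order: Chen has admitted Emma assumed Hugo has argued that Ken has fainted abruptly.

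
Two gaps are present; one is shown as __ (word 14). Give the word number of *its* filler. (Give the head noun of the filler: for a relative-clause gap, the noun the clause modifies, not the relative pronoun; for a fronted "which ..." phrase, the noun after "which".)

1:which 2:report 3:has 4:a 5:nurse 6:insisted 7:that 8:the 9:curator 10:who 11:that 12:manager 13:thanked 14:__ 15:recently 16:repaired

The marked gap is inside the relative clause, the direct object of "thanked".
Its filler is the head noun "curator" (via "who"), at word 9.
(The other dependency links word 2 to a gap after word 16.)

9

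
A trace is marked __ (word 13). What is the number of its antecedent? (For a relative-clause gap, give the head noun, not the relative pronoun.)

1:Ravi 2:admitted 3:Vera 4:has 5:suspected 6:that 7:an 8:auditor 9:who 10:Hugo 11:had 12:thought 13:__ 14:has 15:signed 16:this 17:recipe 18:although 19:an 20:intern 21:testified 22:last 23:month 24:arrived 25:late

8

The gap at 13 is the subject of "signed", inside a relative clause.
The relative pronoun is "who" (word 9); it is bound by the head noun immediately before it.
Its filler is the head noun "auditor", at word 8.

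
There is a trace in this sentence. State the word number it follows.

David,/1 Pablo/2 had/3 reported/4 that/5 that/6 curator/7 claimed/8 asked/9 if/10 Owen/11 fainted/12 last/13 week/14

8

The displaced element is "David" (word 1).
It is linked across 2 clause boundaries (that → Ø).
It functions as the subject of "asked", so the gap sits immediately after word 8 ("claimed").
Base order: Pablo had reported that that curator claimed that David asked if Owen fainted last week.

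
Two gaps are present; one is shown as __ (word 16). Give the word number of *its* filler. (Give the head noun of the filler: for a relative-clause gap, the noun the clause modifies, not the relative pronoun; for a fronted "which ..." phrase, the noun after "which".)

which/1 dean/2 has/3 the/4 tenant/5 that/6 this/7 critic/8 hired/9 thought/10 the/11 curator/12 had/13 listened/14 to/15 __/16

The marked gap is the object of the preposition "to" of "listened".
Its filler is the fronted wh-phrase "which dean", at word 2.
(The other dependency links word 5 to a gap after word 9.)

2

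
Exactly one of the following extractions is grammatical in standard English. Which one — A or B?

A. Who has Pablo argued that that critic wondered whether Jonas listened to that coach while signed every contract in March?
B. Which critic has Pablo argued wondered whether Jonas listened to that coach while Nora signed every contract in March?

B

In A, the wh-phrase is extracted from inside a wh-island (introduced by "whether"), which blocks movement.
In B, the extraction path crosses only that-complement boundaries, which are transparent.
So B is grammatical.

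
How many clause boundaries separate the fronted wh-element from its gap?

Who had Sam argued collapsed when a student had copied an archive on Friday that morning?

1

"who" is extracted from the subject of "collapsed".
Boundaries crossed, outermost first: [Ø] — 1 in total.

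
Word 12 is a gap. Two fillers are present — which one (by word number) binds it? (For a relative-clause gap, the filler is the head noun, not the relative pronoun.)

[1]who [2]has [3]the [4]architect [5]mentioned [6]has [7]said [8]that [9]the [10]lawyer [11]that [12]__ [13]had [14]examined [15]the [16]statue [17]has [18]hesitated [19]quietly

10

The marked gap is inside the relative clause, the subject of "examined".
Its filler is the head noun "lawyer" (via "that"), at word 10.
(The other dependency links word 1 to a gap after word 5.)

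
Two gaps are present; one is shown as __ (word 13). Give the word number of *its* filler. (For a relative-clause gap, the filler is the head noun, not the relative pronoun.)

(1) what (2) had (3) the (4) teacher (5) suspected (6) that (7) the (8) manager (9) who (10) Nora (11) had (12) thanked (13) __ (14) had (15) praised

8

The marked gap is inside the relative clause, the direct object of "thanked".
Its filler is the head noun "manager" (via "who"), at word 8.
(The other dependency links word 1 to a gap after word 15.)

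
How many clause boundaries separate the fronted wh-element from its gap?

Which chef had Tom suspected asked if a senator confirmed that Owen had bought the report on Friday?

1

"which chef" is extracted from the subject of "asked".
Boundaries crossed, outermost first: [Ø] — 1 in total.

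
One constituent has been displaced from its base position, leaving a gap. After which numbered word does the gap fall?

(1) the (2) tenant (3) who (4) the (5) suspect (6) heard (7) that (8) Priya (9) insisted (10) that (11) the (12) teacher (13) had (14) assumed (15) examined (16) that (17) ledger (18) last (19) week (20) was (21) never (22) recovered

The displaced element is "the tenant" (word 2).
It is linked across 3 clause boundaries (that → that → Ø).
It functions as the subject of "examined", so the gap sits immediately after word 14 ("assumed").
Base order: The suspect heard that Priya insisted that the teacher had assumed that the tenant examined that ledger last week.

14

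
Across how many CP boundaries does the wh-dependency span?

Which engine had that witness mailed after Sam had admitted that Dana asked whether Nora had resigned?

0

"which engine" originates inside the matrix clause — no clause boundary is crossed.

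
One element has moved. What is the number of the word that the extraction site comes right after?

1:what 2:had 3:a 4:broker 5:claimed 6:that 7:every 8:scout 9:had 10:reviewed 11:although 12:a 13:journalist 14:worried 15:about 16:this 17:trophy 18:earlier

10

The displaced element is "what" (word 1).
It is linked across 1 clause boundary (that).
It functions as the direct object of "reviewed", so the gap sits immediately after word 10 ("reviewed").
Base order: A broker had claimed that every scout had reviewed what although a journalist worried about this trophy earlier.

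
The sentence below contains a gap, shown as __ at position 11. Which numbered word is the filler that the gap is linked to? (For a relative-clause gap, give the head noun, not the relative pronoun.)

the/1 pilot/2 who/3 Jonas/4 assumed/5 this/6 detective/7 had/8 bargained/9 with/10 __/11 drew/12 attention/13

2

The gap at 11 is the prepositional object of "bargained", inside a relative clause.
The relative pronoun is "who" (word 3); it is bound by the head noun immediately before it.
Its filler is the head noun "pilot", at word 2.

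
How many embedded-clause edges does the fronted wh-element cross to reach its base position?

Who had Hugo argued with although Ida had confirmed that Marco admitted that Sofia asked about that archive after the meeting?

"who" originates inside the matrix clause — no clause boundary is crossed.

0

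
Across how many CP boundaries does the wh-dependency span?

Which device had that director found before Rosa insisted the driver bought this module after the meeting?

0

"which device" originates inside the matrix clause — no clause boundary is crossed.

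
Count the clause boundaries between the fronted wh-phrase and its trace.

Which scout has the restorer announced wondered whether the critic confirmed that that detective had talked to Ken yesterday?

1

"which scout" is extracted from the subject of "wondered".
Boundaries crossed, outermost first: [Ø] — 1 in total.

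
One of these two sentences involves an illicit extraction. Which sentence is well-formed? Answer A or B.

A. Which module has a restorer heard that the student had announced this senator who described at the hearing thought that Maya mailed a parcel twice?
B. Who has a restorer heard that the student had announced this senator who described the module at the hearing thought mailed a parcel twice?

B

In A, the wh-phrase is extracted from inside a complex-NP island (relative clause) (introduced by "who"), which blocks movement.
In B, the extraction path crosses only that-complement boundaries, which are transparent.
So B is grammatical.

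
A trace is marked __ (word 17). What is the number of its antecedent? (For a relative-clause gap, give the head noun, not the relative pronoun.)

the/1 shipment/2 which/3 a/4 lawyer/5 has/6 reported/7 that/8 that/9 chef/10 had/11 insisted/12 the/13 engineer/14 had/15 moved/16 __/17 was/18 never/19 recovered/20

The gap at 17 is the object of "moved", inside a relative clause.
The relative pronoun is "which" (word 3); it is bound by the head noun immediately before it.
Its filler is the head noun "shipment", at word 2.

2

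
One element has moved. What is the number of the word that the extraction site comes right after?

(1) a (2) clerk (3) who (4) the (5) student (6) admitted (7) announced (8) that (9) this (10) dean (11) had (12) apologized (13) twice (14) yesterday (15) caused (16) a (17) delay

The displaced element is "a clerk" (word 2).
It is linked across 1 clause boundary (Ø).
It functions as the subject of "announced", so the gap sits immediately after word 6 ("admitted").
Base order: The student admitted that a clerk announced that this dean had apologized twice yesterday.

6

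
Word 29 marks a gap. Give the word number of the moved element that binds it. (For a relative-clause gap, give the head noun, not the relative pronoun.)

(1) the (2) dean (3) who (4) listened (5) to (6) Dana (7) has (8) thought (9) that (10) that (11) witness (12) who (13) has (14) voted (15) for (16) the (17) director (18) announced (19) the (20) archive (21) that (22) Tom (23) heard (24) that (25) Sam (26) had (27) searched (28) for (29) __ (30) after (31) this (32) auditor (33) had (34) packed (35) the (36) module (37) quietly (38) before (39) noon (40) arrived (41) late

20

The gap at 29 is the prepositional object of "searched", inside a relative clause.
The relative pronoun is "that" (word 21); it is bound by the head noun immediately before it.
Its filler is the head noun "archive", at word 20.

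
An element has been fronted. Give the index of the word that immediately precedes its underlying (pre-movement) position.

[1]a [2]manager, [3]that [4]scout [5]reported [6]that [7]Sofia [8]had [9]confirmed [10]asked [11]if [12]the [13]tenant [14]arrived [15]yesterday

The displaced element is "a manager" (word 2).
It is linked across 2 clause boundaries (that → Ø).
It functions as the subject of "asked", so the gap sits immediately after word 9 ("confirmed").
Base order: That scout reported that Sofia had confirmed that a manager asked if the tenant arrived yesterday.

9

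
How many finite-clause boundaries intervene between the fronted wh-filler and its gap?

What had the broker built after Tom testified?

"what" originates inside the matrix clause — no clause boundary is crossed.

0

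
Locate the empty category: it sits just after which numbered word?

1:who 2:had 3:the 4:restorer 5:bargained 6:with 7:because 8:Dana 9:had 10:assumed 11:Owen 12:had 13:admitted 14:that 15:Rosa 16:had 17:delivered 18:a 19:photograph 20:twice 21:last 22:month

The displaced element is "who" (word 1).
It functions as the object of the preposition "with" of "bargained", so the gap sits immediately after word 6 ("with").
Base order: The restorer had bargained with who because Dana had assumed Owen had admitted that Rosa had delivered a photograph twice last month.

6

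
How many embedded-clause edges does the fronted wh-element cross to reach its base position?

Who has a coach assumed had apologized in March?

"who" is extracted from the subject of "apologized".
Boundaries crossed, outermost first: [Ø] — 1 in total.

1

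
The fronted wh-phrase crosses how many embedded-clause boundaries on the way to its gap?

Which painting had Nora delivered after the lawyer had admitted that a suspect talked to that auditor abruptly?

0

"which painting" originates inside the matrix clause — no clause boundary is crossed.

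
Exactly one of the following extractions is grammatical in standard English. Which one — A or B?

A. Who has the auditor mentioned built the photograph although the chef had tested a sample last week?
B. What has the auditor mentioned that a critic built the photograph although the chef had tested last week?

In B, the wh-phrase is extracted from inside an adjunct island (introduced by "although"), which blocks movement.
In A, the extraction path crosses only that-complement boundaries, which are transparent.
So A is grammatical.

A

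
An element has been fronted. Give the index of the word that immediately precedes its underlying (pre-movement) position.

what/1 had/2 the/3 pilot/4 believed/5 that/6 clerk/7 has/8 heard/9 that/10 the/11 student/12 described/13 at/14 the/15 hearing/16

The displaced element is "what" (word 1).
It is linked across 2 clause boundaries (Ø → that).
It functions as the direct object of "described", so the gap sits immediately after word 13 ("described").
Base order: The pilot had believed that clerk has heard that the student described what at the hearing.

13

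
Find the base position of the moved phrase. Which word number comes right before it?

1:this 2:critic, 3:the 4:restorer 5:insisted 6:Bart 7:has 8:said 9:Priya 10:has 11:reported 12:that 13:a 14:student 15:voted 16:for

The displaced element is "this critic" (word 2).
It is linked across 3 clause boundaries (Ø → Ø → that).
It functions as the object of the preposition "for" of "voted", so the gap sits immediately after word 16 ("for").
Base order: The restorer insisted Bart has said Priya has reported that a student voted for this critic.

16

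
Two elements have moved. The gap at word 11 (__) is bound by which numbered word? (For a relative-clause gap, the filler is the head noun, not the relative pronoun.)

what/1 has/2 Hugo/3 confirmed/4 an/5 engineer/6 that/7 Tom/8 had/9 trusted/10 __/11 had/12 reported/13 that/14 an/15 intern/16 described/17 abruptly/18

The marked gap is inside the relative clause, the direct object of "trusted".
Its filler is the head noun "engineer" (via "that"), at word 6.
(The other dependency links word 1 to a gap after word 17.)

6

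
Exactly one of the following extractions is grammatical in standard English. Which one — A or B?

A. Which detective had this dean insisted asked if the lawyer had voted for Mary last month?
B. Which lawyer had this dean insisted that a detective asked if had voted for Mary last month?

In B, the wh-phrase is extracted from inside a wh-island (introduced by "if"), which blocks movement.
In A, the extraction path crosses only that-complement boundaries, which are transparent.
So A is grammatical.

A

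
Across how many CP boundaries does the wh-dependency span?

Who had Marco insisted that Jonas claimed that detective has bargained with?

"who" is extracted from the PP object of "bargained".
Boundaries crossed, outermost first: [that], [Ø] — 2 in total.

2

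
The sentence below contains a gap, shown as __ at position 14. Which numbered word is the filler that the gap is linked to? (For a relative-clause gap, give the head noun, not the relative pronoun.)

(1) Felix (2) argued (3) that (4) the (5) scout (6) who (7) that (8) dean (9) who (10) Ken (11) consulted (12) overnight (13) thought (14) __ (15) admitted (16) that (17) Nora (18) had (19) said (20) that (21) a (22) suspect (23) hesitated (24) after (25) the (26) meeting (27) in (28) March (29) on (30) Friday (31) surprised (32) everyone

The gap at 14 is the subject of "admitted", inside a relative clause.
The relative pronoun is "who" (word 6); it is bound by the head noun immediately before it.
Its filler is the head noun "scout", at word 5.

5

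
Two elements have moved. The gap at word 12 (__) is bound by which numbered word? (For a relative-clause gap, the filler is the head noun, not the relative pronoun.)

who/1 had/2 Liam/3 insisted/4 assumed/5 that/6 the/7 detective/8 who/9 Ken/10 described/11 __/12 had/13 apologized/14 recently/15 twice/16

The marked gap is inside the relative clause, the direct object of "described".
Its filler is the head noun "detective" (via "who"), at word 8.
(The other dependency links word 1 to a gap after word 4.)

8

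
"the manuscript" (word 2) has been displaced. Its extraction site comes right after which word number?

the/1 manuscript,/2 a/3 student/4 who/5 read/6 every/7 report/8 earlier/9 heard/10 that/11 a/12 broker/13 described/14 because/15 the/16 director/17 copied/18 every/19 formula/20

14

The displaced element is "the manuscript" (word 2).
It is linked across 1 clause boundary (that).
It functions as the direct object of "described", so the gap sits immediately after word 14 ("described").
Base order: A student who read every report earlier heard that a broker described the manuscript because the director copied every formula.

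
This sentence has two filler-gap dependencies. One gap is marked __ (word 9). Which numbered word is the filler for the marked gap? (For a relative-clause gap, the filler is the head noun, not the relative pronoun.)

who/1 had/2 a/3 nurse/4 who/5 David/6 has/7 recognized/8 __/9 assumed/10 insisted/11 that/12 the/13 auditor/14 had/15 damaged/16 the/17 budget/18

4

The marked gap is inside the relative clause, the direct object of "recognized".
Its filler is the head noun "nurse" (via "who"), at word 4.
(The other dependency links word 1 to a gap after word 10.)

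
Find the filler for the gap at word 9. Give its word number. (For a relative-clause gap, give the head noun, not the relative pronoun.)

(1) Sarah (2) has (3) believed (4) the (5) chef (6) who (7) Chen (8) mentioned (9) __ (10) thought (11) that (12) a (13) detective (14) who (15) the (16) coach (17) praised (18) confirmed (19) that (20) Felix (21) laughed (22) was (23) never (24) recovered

The gap at 9 is the subject of "thought", inside a relative clause.
The relative pronoun is "who" (word 6); it is bound by the head noun immediately before it.
Its filler is the head noun "chef", at word 5.

5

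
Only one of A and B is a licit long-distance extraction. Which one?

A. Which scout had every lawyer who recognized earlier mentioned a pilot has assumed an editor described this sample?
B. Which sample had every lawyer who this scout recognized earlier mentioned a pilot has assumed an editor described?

In A, the wh-phrase is extracted from inside a complex-NP island (relative clause) (introduced by "who"), which blocks movement.
In B, the extraction path crosses only that-complement boundaries, which are transparent.
So B is grammatical.

B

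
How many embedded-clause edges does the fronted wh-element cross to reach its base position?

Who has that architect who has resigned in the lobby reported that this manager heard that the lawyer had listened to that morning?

"who" is extracted from the PP object of "listened".
Boundaries crossed, outermost first: [that], [that] — 2 in total.

2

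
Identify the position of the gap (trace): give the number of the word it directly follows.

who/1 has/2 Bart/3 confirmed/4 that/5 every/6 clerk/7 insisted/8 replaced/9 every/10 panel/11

8

The displaced element is "who" (word 1).
It is linked across 2 clause boundaries (that → Ø).
It functions as the subject of "replaced", so the gap sits immediately after word 8 ("insisted").
Base order: Bart has confirmed that every clerk insisted that who replaced every panel.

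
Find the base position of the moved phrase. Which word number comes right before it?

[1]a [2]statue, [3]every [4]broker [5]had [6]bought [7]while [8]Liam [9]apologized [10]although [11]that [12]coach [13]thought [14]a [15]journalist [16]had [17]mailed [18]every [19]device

The displaced element is "a statue" (word 2).
It functions as the direct object of "bought", so the gap sits immediately after word 6 ("bought").
Base order: Every broker had bought a statue while Liam apologized although that coach thought a journalist had mailed every device.

6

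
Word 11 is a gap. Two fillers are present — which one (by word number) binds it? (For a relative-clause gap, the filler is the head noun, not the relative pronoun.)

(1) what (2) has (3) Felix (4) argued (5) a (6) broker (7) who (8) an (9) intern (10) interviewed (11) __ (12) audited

6

The marked gap is inside the relative clause, the direct object of "interviewed".
Its filler is the head noun "broker" (via "who"), at word 6.
(The other dependency links word 1 to a gap after word 12.)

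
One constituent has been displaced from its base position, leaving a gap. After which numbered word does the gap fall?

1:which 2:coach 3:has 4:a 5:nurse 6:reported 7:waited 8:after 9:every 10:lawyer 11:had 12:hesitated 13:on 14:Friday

The displaced element is "which coach" (word 2).
It is linked across 1 clause boundary (Ø).
It functions as the subject of "waited", so the gap sits immediately after word 6 ("reported").
Base order: A nurse has reported that which coach waited after every lawyer had hesitated on Friday.

6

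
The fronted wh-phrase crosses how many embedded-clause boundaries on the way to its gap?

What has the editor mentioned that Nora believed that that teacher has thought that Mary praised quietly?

3

"what" is extracted from the object of "praised".
Boundaries crossed, outermost first: [that], [that], [that] — 3 in total.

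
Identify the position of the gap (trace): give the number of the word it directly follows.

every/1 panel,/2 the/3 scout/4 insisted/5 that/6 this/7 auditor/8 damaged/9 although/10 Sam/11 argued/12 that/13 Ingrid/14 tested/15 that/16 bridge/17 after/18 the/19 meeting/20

9

The displaced element is "every panel" (word 2).
It is linked across 1 clause boundary (that).
It functions as the direct object of "damaged", so the gap sits immediately after word 9 ("damaged").
Base order: The scout insisted that this auditor damaged every panel although Sam argued that Ingrid tested that bridge after the meeting.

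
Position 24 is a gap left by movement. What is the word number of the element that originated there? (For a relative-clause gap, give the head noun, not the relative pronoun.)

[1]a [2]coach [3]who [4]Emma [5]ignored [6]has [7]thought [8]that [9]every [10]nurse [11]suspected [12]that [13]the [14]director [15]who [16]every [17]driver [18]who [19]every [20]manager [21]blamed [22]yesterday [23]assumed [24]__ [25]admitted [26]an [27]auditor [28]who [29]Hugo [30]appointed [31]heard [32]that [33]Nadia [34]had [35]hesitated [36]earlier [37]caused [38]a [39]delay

The gap at 24 is the subject of "admitted", inside a relative clause.
The relative pronoun is "who" (word 15); it is bound by the head noun immediately before it.
Its filler is the head noun "director", at word 14.

14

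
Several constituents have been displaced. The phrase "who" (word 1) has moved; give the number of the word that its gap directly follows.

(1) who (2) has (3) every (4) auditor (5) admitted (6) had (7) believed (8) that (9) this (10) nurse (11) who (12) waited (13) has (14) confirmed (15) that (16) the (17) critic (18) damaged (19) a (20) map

The displaced element is "who" (word 1).
It is linked across 1 clause boundary (Ø).
It functions as the subject of "believed", so the gap sits immediately after word 5 ("admitted").
Base order: Every auditor has admitted that who had believed that this nurse who waited has confirmed that the critic damaged a map.

5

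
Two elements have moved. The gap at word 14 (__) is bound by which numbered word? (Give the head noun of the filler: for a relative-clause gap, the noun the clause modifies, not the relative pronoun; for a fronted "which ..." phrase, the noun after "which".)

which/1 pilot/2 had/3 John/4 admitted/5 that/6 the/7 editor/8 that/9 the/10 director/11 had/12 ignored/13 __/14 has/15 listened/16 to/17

8

The marked gap is inside the relative clause, the direct object of "ignored".
Its filler is the head noun "editor" (via "that"), at word 8.
(The other dependency links word 2 to a gap after word 17.)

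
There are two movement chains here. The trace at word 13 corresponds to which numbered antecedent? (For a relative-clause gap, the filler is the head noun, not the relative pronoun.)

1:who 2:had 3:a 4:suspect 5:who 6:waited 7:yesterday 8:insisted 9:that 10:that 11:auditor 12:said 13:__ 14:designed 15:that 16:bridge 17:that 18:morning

1

The marked gap is the subject of "designed".
Its filler is the fronted wh-phrase "who", at word 1.
(The other dependency links word 4 to a gap after word 5.)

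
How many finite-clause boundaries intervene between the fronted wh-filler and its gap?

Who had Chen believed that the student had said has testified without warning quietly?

2

"who" is extracted from the subject of "testified".
Boundaries crossed, outermost first: [that], [Ø] — 2 in total.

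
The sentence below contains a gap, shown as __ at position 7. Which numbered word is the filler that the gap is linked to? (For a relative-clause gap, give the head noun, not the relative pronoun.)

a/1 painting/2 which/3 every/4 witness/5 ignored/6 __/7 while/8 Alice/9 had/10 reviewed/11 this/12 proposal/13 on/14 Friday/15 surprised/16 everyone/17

The gap at 7 is the object of "ignored", inside a relative clause.
The relative pronoun is "which" (word 3); it is bound by the head noun immediately before it.
Its filler is the head noun "painting", at word 2.

2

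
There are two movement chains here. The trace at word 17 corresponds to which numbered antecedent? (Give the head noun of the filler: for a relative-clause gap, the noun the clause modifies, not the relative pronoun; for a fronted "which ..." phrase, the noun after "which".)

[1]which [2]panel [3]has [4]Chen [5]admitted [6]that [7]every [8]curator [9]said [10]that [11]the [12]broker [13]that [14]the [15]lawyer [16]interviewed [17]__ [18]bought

The marked gap is inside the relative clause, the direct object of "interviewed".
Its filler is the head noun "broker" (via "that"), at word 12.
(The other dependency links word 2 to a gap after word 18.)

12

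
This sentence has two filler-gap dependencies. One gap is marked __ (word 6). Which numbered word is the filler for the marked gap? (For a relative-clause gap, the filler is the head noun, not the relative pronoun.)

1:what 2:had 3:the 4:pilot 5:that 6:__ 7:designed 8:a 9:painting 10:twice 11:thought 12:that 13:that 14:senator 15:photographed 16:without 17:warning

The marked gap is inside the relative clause, the subject of "designed".
Its filler is the head noun "pilot" (via "that"), at word 4.
(The other dependency links word 1 to a gap after word 15.)

4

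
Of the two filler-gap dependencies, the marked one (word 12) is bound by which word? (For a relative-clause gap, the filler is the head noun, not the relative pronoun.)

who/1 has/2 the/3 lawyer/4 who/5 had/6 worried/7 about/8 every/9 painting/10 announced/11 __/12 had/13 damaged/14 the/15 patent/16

The marked gap is the subject of "damaged".
Its filler is the fronted wh-phrase "who", at word 1.
(The other dependency links word 4 to a gap after word 5.)

1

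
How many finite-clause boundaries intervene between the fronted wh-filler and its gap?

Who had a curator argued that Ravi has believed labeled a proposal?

"who" is extracted from the subject of "labeled".
Boundaries crossed, outermost first: [that], [Ø] — 2 in total.

2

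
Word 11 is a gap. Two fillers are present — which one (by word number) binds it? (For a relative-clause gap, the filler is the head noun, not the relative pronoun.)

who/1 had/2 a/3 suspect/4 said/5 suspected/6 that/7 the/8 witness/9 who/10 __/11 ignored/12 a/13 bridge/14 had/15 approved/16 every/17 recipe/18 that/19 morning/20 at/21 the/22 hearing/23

9

The marked gap is inside the relative clause, the subject of "ignored".
Its filler is the head noun "witness" (via "who"), at word 9.
(The other dependency links word 1 to a gap after word 5.)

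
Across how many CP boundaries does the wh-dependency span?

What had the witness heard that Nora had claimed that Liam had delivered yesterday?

"what" is extracted from the object of "delivered".
Boundaries crossed, outermost first: [that], [that] — 2 in total.

2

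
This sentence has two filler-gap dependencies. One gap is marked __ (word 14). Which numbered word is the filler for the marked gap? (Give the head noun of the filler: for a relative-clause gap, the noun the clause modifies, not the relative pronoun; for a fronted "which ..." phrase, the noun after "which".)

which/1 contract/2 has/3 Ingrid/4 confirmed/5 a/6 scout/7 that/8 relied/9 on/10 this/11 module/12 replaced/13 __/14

The marked gap is the direct object of "replaced".
Its filler is the fronted wh-phrase "which contract", at word 2.
(The other dependency links word 7 to a gap after word 8.)

2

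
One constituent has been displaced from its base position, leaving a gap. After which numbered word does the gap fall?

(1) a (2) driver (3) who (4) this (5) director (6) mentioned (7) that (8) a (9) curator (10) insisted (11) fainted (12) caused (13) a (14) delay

10

The displaced element is "a driver" (word 2).
It is linked across 2 clause boundaries (that → Ø).
It functions as the subject of "fainted", so the gap sits immediately after word 10 ("insisted").
Base order: This director mentioned that a curator insisted that a driver fainted.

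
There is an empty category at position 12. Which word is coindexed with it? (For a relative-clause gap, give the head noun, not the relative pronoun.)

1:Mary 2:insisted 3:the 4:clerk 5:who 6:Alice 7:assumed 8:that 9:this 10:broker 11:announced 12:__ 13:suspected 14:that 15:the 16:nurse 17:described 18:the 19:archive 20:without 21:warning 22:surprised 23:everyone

4

The gap at 12 is the subject of "suspected", inside a relative clause.
The relative pronoun is "who" (word 5); it is bound by the head noun immediately before it.
Its filler is the head noun "clerk", at word 4.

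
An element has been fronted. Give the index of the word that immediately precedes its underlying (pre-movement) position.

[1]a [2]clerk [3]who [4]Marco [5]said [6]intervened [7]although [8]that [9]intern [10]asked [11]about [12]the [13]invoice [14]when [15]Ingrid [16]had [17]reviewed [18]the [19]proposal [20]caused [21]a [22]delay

5

The displaced element is "a clerk" (word 2).
It is linked across 1 clause boundary (Ø).
It functions as the subject of "intervened", so the gap sits immediately after word 5 ("said").
Base order: Marco said that a clerk intervened although that intern asked about the invoice when Ingrid had reviewed the proposal.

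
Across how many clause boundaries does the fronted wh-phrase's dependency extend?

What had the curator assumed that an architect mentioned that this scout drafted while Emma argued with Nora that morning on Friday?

2

"what" is extracted from the object of "drafted".
Boundaries crossed, outermost first: [that], [that] — 2 in total.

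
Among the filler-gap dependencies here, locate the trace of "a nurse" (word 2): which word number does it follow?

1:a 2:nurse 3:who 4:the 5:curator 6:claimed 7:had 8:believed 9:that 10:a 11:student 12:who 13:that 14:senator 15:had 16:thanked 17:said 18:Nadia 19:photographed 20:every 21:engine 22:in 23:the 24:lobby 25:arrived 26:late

The displaced element is "a nurse" (word 2).
It is linked across 1 clause boundary (Ø).
It functions as the subject of "believed", so the gap sits immediately after word 6 ("claimed").
Base order: The curator claimed that a nurse had believed that a student who that senator had thanked said Nadia photographed every engine in the lobby.

6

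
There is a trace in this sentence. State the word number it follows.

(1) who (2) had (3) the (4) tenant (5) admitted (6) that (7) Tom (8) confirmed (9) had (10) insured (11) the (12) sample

8

The displaced element is "who" (word 1).
It is linked across 2 clause boundaries (that → Ø).
It functions as the subject of "insured", so the gap sits immediately after word 8 ("confirmed").
Base order: The tenant had admitted that Tom confirmed that who had insured the sample.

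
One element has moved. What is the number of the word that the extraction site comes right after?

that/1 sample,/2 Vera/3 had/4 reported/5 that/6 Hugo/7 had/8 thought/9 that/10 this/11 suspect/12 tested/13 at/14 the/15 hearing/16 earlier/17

The displaced element is "that sample" (word 2).
It is linked across 2 clause boundaries (that → that).
It functions as the direct object of "tested", so the gap sits immediately after word 13 ("tested").
Base order: Vera had reported that Hugo had thought that this suspect tested that sample at the hearing earlier.

13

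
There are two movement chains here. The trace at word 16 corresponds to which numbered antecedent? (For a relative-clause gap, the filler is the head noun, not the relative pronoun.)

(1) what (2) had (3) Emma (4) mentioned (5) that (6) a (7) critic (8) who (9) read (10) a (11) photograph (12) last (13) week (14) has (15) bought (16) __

1

The marked gap is the direct object of "bought".
Its filler is the fronted wh-phrase "what", at word 1.
(The other dependency links word 7 to a gap after word 8.)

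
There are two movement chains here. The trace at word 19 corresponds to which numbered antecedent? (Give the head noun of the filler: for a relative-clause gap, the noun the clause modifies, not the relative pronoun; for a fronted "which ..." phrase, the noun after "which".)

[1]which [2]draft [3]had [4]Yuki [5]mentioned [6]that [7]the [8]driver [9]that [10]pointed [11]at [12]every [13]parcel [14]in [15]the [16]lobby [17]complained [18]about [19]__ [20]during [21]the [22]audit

2

The marked gap is the object of the preposition "about" of "complained".
Its filler is the fronted wh-phrase "which draft", at word 2.
(The other dependency links word 8 to a gap after word 9.)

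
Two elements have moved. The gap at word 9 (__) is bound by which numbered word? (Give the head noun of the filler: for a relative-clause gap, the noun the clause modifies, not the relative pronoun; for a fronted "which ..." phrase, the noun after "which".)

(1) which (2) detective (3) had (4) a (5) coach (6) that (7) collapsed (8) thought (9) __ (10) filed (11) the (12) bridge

The marked gap is the subject of "filed".
Its filler is the fronted wh-phrase "which detective", at word 2.
(The other dependency links word 5 to a gap after word 6.)

2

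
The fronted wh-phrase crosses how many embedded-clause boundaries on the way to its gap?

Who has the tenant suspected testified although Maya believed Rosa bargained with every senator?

"who" is extracted from the subject of "testified".
Boundaries crossed, outermost first: [Ø] — 1 in total.

1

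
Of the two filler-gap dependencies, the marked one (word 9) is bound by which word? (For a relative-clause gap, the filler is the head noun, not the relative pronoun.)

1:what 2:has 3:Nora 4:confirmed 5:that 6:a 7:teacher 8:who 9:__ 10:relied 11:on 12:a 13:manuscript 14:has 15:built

7

The marked gap is inside the relative clause, the subject of "relied".
Its filler is the head noun "teacher" (via "who"), at word 7.
(The other dependency links word 1 to a gap after word 15.)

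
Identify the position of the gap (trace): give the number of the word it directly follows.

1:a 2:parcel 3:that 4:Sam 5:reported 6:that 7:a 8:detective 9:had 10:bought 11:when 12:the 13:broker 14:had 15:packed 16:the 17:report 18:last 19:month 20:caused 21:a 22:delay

The displaced element is "a parcel" (word 2).
It is linked across 1 clause boundary (that).
It functions as the direct object of "bought", so the gap sits immediately after word 10 ("bought").
Base order: Sam reported that a detective had bought a parcel when the broker had packed the report last month.

10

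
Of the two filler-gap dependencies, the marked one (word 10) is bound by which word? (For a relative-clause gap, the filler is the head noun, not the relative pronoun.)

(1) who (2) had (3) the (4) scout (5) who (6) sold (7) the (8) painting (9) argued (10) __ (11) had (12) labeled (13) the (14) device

1

The marked gap is the subject of "labeled".
Its filler is the fronted wh-phrase "who", at word 1.
(The other dependency links word 4 to a gap after word 5.)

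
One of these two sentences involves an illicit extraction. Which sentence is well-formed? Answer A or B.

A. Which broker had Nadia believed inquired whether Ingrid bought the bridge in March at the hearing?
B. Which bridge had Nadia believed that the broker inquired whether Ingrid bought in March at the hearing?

A

In B, the wh-phrase is extracted from inside a wh-island (introduced by "whether"), which blocks movement.
In A, the extraction path crosses only that-complement boundaries, which are transparent.
So A is grammatical.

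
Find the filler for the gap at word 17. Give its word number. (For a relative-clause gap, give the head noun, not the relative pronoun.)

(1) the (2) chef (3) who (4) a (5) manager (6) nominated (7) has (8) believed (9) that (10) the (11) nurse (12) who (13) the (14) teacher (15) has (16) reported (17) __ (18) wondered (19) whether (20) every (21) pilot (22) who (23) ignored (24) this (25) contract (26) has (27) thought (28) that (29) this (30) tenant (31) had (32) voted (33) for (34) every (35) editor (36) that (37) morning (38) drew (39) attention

11

The gap at 17 is the subject of "wondered", inside a relative clause.
The relative pronoun is "who" (word 12); it is bound by the head noun immediately before it.
Its filler is the head noun "nurse", at word 11.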